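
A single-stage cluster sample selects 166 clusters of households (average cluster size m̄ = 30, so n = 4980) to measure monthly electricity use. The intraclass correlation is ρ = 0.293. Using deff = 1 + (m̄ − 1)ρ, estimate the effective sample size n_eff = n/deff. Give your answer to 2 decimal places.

524.38

deff = 1 + (30 − 1)·0.293 = 1 + 8.497 = 9.497.
n_eff = 4980 / 9.497 = 524.38.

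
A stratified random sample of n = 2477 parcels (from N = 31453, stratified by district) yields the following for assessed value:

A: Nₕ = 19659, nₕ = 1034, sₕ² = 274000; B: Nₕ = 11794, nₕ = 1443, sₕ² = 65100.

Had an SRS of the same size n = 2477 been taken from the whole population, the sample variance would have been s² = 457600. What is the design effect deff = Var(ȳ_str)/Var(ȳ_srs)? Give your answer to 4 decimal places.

Var(ȳ_str) = Σ Wₕ²(1−fₕ)sₕ²/nₕ with Wₕ = Nₕ/31453:
  A: (19659/31453)²·(1−1034/19659)·274000/1034 = 98.076188
  B: (11794/31453)²·(1−1443/11794)·65100/1443 = 5.567163
  → Var(ȳ_str) = 103.64335.
Var(ȳ_srs) = (1 − 2477/31453)·457600/2477 = 170.19091.
deff = 103.64335 / 170.19091 = 0.6090.

0.6090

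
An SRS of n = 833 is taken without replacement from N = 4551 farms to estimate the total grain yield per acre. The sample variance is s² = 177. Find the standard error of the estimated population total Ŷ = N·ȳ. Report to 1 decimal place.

1896.1

Var(Ŷ) = N²·Var(ȳ) = N²·(1 − n/N)·s²/n.
f = 833/4551 = 0.18303670; Var(ȳ) = 0.81696330·177/833 = 0.17359244.
Var(Ŷ) = 4551² · 0.17359244 = 3.5953774 × 10^6.
SE(Ŷ) = √(3.5953774 × 10^6) = 1896.1.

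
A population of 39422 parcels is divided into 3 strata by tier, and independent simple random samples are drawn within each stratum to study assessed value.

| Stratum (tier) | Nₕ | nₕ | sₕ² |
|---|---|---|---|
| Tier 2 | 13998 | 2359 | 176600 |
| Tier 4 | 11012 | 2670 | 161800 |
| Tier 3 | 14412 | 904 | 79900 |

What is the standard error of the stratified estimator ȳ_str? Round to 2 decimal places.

Var(ȳ_str) = Σₕ Wₕ²(1 − fₕ)sₕ²/nₕ with Wₕ = Nₕ/N, N = 39422.
Tier 2: Wₕ = 0.35508092; term = 0.35508092²·(1 − 0.16852407)·176600/2359 = 7.8481466.
Tier 4: Wₕ = 0.27933641; term = 0.27933641²·(1 − 0.24246277)·161800/2670 = 3.5820062.
Tier 3: Wₕ = 0.36558267; term = 0.36558267²·(1 − 0.06272551)·79900/904 = 11.071752.
Sum = 22.501905.
SE = √(22.501905) = 4.74.

4.74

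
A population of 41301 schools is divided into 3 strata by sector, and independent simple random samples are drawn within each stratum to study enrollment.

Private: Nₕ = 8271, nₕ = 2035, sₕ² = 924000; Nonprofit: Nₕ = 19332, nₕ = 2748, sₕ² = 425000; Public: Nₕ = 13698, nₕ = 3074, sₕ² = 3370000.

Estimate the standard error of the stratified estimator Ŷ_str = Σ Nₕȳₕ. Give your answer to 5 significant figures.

482230

Var(Ŷ_str) = Σₕ Nₕ²(1 − fₕ)sₕ²/nₕ.
Private: 8271²·(1 − 2035/8271)·924000/2035 = 2.341918 × 10^10.
Nonprofit: 19332²·(1 − 2748/19332)·425000/2748 = 4.9583625 × 10^10.
Public: 13698²·(1 − 3074/13698)·3370000/3074 = 1.5954061 × 10^11.
Sum = 2.3254342 × 10^11.
SE = √(2.3254342 × 10^11) = 482230.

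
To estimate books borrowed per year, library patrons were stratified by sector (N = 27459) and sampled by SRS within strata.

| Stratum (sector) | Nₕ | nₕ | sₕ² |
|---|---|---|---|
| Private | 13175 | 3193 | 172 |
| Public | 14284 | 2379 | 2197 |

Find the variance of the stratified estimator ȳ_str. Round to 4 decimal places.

0.2177

Var(ȳ_str) = Σₕ Wₕ²(1 − fₕ)sₕ²/nₕ with Wₕ = Nₕ/N, N = 27459.
Private: Wₕ = 0.47980626; term = 0.47980626²·(1 − 0.24235294)·172/3193 = 0.0093956814.
Public: Wₕ = 0.52019374; term = 0.52019374²·(1 − 0.16654999)·2197/2379 = 0.20827897.
Sum = 0.21767465.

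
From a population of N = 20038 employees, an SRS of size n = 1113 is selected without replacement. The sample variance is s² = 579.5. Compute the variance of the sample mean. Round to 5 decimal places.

0.49174

Under SRS without replacement, Var(ȳ) = (1 − f)·s²/n with f = n/N = 1113/20038 = 0.05554447.
Var(ȳ) = (1 − 0.05554447)·579.5/1113 = 0.94445553·0.52066487 = 0.49174482.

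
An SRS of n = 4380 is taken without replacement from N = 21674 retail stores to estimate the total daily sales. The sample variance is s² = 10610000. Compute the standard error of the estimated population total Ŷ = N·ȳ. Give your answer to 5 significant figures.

952880

Var(Ŷ) = N²·Var(ȳ) = N²·(1 − n/N)·s²/n.
f = 4380/21674 = 0.20208545; Var(ȳ) = 0.79791455·10610000/4380 = 1932.8478.
Var(Ŷ) = 21674² · 1932.8478 = 9.0797898 × 10^11.
SE(Ŷ) = √(9.0797898 × 10^11) = 952880.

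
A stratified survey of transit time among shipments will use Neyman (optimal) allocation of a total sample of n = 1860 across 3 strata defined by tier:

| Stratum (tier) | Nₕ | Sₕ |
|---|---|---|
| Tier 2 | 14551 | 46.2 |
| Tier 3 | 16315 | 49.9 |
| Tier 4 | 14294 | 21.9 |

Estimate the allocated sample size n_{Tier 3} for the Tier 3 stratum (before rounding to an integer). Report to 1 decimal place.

Neyman allocation: nₕ = n·NₕSₕ / Σⱼ NⱼSⱼ.
Σ NⱼSⱼ = 14551·46.2 + 16315·49.9 + 14294·21.9 = 1.7994133 × 10^6.
n_{Tier 3} = 1860·16315·49.9 / (1.7994133 × 10^6) = 841.5.

841.5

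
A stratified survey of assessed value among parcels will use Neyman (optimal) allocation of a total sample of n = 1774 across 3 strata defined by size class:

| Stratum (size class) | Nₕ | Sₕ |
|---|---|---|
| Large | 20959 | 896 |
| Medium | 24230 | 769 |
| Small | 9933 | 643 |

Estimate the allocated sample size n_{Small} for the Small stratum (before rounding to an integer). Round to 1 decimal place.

Neyman allocation: nₕ = n·NₕSₕ / Σⱼ NⱼSⱼ.
Σ NⱼSⱼ = 20959·896 + 24230·769 + 9933·643 = 4.3799053 × 10^7.
n_{Small} = 1774·9933·643 / (4.3799053 × 10^7) = 258.7.

258.7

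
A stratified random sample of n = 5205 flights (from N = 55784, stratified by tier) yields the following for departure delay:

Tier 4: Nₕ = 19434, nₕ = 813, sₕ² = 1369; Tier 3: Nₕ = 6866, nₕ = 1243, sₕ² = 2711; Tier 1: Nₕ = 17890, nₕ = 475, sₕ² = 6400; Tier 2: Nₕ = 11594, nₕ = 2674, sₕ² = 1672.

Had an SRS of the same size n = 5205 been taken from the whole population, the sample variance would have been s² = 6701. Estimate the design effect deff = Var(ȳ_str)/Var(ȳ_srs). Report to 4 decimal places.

1.3644

Var(ȳ_str) = Σ Wₕ²(1−fₕ)sₕ²/nₕ with Wₕ = Nₕ/55784:
  Tier 4: (19434/55784)²·(1−813/19434)·1369/813 = 0.19582079
  Tier 3: (6866/55784)²·(1−1243/6866)·2711/1243 = 0.027058952
  Tier 1: (17890/55784)²·(1−475/17890)·6400/475 = 1.3489656
  Tier 2: (11594/55784)²·(1−2674/11594)·1672/2674 = 0.020780391
  → Var(ȳ_str) = 1.5926257.
Var(ȳ_srs) = (1 − 5205/55784)·6701/5205 = 1.1672919.
deff = 1.5926257 / 1.1672919 = 1.3644.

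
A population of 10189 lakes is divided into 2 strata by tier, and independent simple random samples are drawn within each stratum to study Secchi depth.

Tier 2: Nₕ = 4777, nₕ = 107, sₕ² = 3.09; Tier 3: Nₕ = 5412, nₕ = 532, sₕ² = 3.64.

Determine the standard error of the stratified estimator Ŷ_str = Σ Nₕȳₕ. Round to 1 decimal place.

908.3

Var(Ŷ_str) = Σₕ Nₕ²(1 − fₕ)sₕ²/nₕ.
Tier 2: 4777²·(1 − 107/4777)·3.09/107 = 644238.72.
Tier 3: 5412²·(1 − 532/5412)·3.64/532 = 180703.83.
Sum = 824942.55.
SE = √(824942.55) = 908.3.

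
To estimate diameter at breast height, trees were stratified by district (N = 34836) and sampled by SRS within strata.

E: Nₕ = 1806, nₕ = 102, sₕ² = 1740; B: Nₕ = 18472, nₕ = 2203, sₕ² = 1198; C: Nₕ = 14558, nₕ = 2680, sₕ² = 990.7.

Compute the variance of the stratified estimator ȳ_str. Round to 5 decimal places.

0.23060

Var(ȳ_str) = Σₕ Wₕ²(1 − fₕ)sₕ²/nₕ with Wₕ = Nₕ/N, N = 34836.
E: Wₕ = 0.05184292; term = 0.05184292²·(1 − 0.05647841)·1740/102 = 0.043259336.
B: Wₕ = 0.53025606; term = 0.53025606²·(1 − 0.11926159)·1198/2203 = 0.1346668.
C: Wₕ = 0.41790102; term = 0.41790102²·(1 − 0.18409122)·990.7/2680 = 0.052673944.
Sum = 0.23060008.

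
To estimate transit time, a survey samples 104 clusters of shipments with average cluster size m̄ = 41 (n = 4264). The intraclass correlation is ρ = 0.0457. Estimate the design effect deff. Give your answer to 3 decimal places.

deff = 1 + (41 − 1)·0.0457 = 1 + 1.828 = 2.828.

2.828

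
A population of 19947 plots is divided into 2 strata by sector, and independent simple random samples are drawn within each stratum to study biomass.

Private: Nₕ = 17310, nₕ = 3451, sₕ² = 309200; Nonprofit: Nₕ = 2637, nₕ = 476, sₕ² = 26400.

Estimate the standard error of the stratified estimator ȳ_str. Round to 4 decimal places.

Var(ȳ_str) = Σₕ Wₕ²(1 − fₕ)sₕ²/nₕ with Wₕ = Nₕ/N, N = 19947.
Private: Wₕ = 0.86779967; term = 0.86779967²·(1 − 0.19936453)·309200/3451 = 54.021708.
Nonprofit: Wₕ = 0.13220033; term = 0.13220033²·(1 − 0.18050815)·26400/476 = 0.79434048.
Sum = 54.816048.
SE = √(54.816048) = 7.4038.

7.4038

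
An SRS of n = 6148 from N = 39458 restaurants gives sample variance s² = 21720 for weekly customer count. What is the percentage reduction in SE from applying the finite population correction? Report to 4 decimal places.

8.1203

f = n/N = 6148/39458 = 0.15581124.
SE_no-fpc = √(s²/n) = 1.8795894; SE_fpc = √((1−f)s²/n) = 1.7269619.
Ratio = √(1−f) = 0.91879745. Reduction = 100·(1 − 0.91879745) = 8.1203%.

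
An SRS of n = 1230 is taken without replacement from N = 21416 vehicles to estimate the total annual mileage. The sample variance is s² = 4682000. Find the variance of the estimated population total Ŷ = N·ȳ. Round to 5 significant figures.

Var(Ŷ) = N²·Var(ȳ) = N²·(1 − n/N)·s²/n.
f = 1230/21416 = 0.05743369; Var(ȳ) = 0.94256631·4682000/1230 = 3587.8825.
Var(Ŷ) = 21416² · 3587.8825 = 1.6455646 × 10^12.

1.6456 × 10^12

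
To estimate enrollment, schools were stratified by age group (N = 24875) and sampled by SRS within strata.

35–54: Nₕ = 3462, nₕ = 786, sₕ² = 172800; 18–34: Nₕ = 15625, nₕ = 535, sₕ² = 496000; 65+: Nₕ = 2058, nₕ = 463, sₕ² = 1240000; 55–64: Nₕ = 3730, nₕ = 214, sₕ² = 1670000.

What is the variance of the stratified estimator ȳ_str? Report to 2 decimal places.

536.17

Var(ȳ_str) = Σₕ Wₕ²(1 − fₕ)sₕ²/nₕ with Wₕ = Nₕ/N, N = 24875.
35–54: Wₕ = 0.13917588; term = 0.13917588²·(1 − 0.22703640)·172800/786 = 3.2916086.
18–34: Wₕ = 0.62814070; term = 0.62814070²·(1 − 0.03424000)·496000/535 = 353.27344.
65+: Wₕ = 0.08273367; term = 0.08273367²·(1 − 0.22497570)·1240000/463 = 14.207595.
55–64: Wₕ = 0.14994975; term = 0.14994975²·(1 − 0.05737265)·1670000/214 = 165.39951.
Sum = 536.17215.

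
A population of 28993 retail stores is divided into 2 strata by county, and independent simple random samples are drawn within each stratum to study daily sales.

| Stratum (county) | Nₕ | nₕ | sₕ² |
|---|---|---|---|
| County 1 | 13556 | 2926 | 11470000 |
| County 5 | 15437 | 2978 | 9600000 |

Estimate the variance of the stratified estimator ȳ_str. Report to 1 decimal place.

1409.6

Var(ȳ_str) = Σₕ Wₕ²(1 − fₕ)sₕ²/nₕ with Wₕ = Nₕ/N, N = 28993.
County 1: Wₕ = 0.46756114; term = 0.46756114²·(1 − 0.21584538)·11470000/2926 = 671.99743.
County 5: Wₕ = 0.53243886; term = 0.53243886²·(1 − 0.19291313)·9600000/2978 = 737.57522.
Sum = 1409.5727.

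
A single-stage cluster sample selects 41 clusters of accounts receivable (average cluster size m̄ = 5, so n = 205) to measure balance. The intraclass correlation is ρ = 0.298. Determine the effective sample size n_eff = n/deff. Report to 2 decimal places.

93.52

deff = 1 + (5 − 1)·0.298 = 1 + 1.192 = 2.192.
n_eff = 205 / 2.192 = 93.52.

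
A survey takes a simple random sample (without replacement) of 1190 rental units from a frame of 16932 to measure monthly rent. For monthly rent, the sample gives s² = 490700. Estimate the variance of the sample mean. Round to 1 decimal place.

383.4

Under SRS without replacement, Var(ȳ) = (1 − f)·s²/n with f = n/N = 1190/16932 = 0.07028112.
Var(ȳ) = (1 − 0.07028112)·490700/1190 = 0.92971888·412.35294 = 383.37231.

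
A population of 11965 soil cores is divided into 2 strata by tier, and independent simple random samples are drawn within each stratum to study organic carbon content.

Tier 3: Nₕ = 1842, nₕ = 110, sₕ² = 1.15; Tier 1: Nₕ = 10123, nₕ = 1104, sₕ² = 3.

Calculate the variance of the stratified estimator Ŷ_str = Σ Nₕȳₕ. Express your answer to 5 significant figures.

Var(Ŷ_str) = Σₕ Nₕ²(1 − fₕ)sₕ²/nₕ.
Tier 3: 1842²·(1 − 110/1842)·1.15/110 = 33353.596.
Tier 1: 10123²·(1 − 1104/10123)·3/1104 = 248096.02.
Sum = 281449.62.

281450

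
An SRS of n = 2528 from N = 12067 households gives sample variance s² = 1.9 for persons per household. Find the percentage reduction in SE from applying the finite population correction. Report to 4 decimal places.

f = n/N = 2528/12067 = 0.20949698.
SE_no-fpc = √(s²/n) = 0.027415001; SE_fpc = √((1−f)s²/n) = 0.024374742.
Ratio = √(1−f) = 0.88910237. Reduction = 100·(1 − 0.88910237) = 11.0898%.

11.0898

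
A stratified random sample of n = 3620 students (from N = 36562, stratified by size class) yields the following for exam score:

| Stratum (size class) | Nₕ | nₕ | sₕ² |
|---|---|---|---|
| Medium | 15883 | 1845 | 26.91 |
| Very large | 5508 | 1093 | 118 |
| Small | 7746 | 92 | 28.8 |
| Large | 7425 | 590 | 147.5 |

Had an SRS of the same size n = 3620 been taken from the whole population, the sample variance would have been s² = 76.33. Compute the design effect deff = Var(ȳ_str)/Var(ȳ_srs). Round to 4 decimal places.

1.4618

Var(ȳ_str) = Σ Wₕ²(1−fₕ)sₕ²/nₕ with Wₕ = Nₕ/36562:
  Medium: (15883/36562)²·(1−1845/15883)·26.91/1845 = 0.0024327373
  Very large: (5508/36562)²·(1−1093/5508)·118/1093 = 0.0019639327
  Small: (7746/36562)²·(1−92/7746)·28.8/92 = 0.013883876
  Large: (7425/36562)²·(1−590/7425)·147.5/590 = 0.0094910683
  → Var(ȳ_str) = 0.027771614.
Var(ȳ_srs) = (1 − 3620/36562)·76.33/3620 = 0.018997949.
deff = 0.027771614 / 0.018997949 = 1.4618.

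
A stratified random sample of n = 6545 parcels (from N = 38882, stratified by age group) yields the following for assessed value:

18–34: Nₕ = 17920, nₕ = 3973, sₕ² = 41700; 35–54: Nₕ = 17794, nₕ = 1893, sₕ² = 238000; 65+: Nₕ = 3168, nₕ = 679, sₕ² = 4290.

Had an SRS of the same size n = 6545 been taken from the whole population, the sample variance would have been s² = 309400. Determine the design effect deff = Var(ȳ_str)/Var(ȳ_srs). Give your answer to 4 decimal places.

0.6435

Var(ȳ_str) = Σ Wₕ²(1−fₕ)sₕ²/nₕ with Wₕ = Nₕ/38882:
  18–34: (17920/38882)²·(1−3973/17920)·41700/3973 = 1.7351583
  35–54: (17794/38882)²·(1−1893/17794)·238000/1893 = 23.530284
  65+: (3168/38882)²·(1−679/3168)·4290/679 = 0.032953413
  → Var(ȳ_str) = 25.298396.
Var(ȳ_srs) = (1 − 6545/38882)·309400/6545 = 39.315318.
deff = 25.298396 / 39.315318 = 0.6435.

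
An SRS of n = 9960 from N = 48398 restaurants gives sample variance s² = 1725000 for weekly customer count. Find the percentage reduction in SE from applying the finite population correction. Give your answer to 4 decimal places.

f = n/N = 9960/48398 = 0.20579363.
SE_no-fpc = √(s²/n) = 13.160272; SE_fpc = √((1−f)s²/n) = 11.728205.
Ratio = √(1−f) = 0.89118257. Reduction = 100·(1 − 0.89118257) = 10.8817%.

10.8817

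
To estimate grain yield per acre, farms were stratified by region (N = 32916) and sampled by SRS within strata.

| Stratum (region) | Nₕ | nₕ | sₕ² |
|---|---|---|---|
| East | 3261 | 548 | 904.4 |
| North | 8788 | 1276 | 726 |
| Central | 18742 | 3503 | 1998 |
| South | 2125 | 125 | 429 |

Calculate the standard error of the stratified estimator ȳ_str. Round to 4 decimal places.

Var(ȳ_str) = Σₕ Wₕ²(1 − fₕ)sₕ²/nₕ with Wₕ = Nₕ/N, N = 32916.
East: Wₕ = 0.09907036; term = 0.09907036²·(1 − 0.16804661)·904.4/548 = 0.01347617.
North: Wₕ = 0.26698262; term = 0.26698262²·(1 − 0.14519800)·726/1276 = 0.034667096.
Central: Wₕ = 0.56938875; term = 0.56938875²·(1 − 0.18690641)·1998/3503 = 0.15035353.
South: Wₕ = 0.06455827; term = 0.06455827²·(1 − 0.05882353)·429/125 = 0.013462388.
Sum = 0.21195918.
SE = √(0.21195918) = 0.4604.

0.4604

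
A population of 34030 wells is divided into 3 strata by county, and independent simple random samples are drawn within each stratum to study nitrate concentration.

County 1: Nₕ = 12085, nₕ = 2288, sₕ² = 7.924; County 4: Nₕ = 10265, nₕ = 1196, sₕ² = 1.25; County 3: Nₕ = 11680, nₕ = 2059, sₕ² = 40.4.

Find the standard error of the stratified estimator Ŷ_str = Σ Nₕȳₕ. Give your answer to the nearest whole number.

Var(Ŷ_str) = Σₕ Nₕ²(1 − fₕ)sₕ²/nₕ.
County 1: 12085²·(1 − 2288/12085)·7.924/2288 = 410041.87.
County 4: 10265²·(1 − 1196/10265)·1.25/1196 = 97296.494.
County 3: 11680²·(1 − 2059/11680)·40.4/2059 = 2.2048958 × 10^6.
Sum = 2.7122342 × 10^6.
SE = √(2.7122342 × 10^6) = 1647.

1647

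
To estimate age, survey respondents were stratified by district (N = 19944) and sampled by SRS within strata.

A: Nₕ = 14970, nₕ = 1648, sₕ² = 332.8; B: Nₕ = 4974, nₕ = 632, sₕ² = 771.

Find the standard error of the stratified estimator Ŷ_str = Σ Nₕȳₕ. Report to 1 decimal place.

8162.1

Var(Ŷ_str) = Σₕ Nₕ²(1 − fₕ)sₕ²/nₕ.
A: 14970²·(1 − 1648/14970)·332.8/1648 = 4.0273311 × 10^7.
B: 4974²·(1 − 632/4974)·771/632 = 2.6347105 × 10^7.
Sum = 6.6620416 × 10^7.
SE = √(6.6620416 × 10^7) = 8162.1.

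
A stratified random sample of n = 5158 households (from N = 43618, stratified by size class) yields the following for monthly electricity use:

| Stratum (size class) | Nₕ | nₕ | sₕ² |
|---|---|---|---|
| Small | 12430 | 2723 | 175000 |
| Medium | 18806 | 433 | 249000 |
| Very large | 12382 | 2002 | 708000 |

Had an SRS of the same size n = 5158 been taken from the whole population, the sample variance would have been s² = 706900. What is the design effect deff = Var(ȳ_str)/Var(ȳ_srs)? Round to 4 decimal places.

1.0957

Var(ȳ_str) = Σ Wₕ²(1−fₕ)sₕ²/nₕ with Wₕ = Nₕ/43618:
  Small: (12430/43618)²·(1−2723/12430)·175000/2723 = 4.0758207
  Medium: (18806/43618)²·(1−433/18806)·249000/433 = 104.4375
  Very large: (12382/43618)²·(1−2002/12382)·708000/2002 = 23.890533
  → Var(ȳ_str) = 132.40385.
Var(ȳ_srs) = (1 − 5158/43618)·706900/5158 = 120.84263.
deff = 132.40385 / 120.84263 = 1.0957.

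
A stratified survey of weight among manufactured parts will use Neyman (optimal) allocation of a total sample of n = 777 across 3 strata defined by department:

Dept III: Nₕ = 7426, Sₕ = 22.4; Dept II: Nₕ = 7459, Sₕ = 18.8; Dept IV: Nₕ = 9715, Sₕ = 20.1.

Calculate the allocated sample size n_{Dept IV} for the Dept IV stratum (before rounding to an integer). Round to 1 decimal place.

Neyman allocation: nₕ = n·NₕSₕ / Σⱼ NⱼSⱼ.
Σ NⱼSⱼ = 7426·22.4 + 7459·18.8 + 9715·20.1 = 501843.1.
n_{Dept IV} = 777·9715·20.1 / 501843.1 = 302.3.

302.3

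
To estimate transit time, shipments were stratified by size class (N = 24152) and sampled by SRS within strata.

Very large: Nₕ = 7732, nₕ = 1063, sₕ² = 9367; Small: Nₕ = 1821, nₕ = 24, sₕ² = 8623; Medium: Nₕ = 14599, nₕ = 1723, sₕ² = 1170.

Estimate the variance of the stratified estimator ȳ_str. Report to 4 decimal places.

3.0134

Var(ȳ_str) = Σₕ Wₕ²(1 − fₕ)sₕ²/nₕ with Wₕ = Nₕ/N, N = 24152.
Very large: Wₕ = 0.32013912; term = 0.32013912²·(1 − 0.13748060)·9367/1063 = 0.77895724.
Small: Wₕ = 0.07539748; term = 0.07539748²·(1 − 0.01317957)·8623/24 = 2.015575.
Medium: Wₕ = 0.60446340; term = 0.60446340²·(1 − 0.11802178)·1170/1723 = 0.21882577.
Sum = 3.013358.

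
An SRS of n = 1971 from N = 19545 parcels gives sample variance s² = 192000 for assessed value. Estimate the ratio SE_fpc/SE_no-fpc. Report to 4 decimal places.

f = n/N = 1971/19545 = 0.10084421.
SE_no-fpc = √(s²/n) = 9.8697761; SE_fpc = √((1−f)s²/n) = 9.3588993.
Ratio = √(1−f) = 0.94823826.

0.9482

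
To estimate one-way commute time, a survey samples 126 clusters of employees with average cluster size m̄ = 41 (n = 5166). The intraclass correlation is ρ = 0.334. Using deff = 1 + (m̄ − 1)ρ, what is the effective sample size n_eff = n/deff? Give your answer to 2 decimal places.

deff = 1 + (41 − 1)·0.334 = 1 + 13.36 = 14.36.
n_eff = 5166 / 14.36 = 359.75.

359.75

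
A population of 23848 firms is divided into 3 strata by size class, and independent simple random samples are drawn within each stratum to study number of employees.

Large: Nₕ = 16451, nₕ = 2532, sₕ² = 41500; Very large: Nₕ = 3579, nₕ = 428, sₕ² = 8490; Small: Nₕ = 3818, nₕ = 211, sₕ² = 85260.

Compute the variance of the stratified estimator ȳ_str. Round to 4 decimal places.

16.7769

Var(ȳ_str) = Σₕ Wₕ²(1 − fₕ)sₕ²/nₕ with Wₕ = Nₕ/N, N = 23848.
Large: Wₕ = 0.68982724; term = 0.68982724²·(1 − 0.15391162)·41500/2532 = 6.5990407.
Very large: Wₕ = 0.15007548; term = 0.15007548²·(1 − 0.11958648)·8490/428 = 0.3933418.
Small: Wₕ = 0.16009728; term = 0.16009728²·(1 − 0.05526454)·85260/211 = 9.7845535.
Sum = 16.776936.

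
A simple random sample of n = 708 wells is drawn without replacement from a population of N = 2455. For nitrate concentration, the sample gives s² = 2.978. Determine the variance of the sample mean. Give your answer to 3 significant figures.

0.00299

Under SRS without replacement, Var(ȳ) = (1 − f)·s²/n with f = n/N = 708/2455 = 0.28839104.
Var(ȳ) = (1 − 0.28839104)·2.978/708 = 0.71160896·0.0042062147 = 0.0029931801.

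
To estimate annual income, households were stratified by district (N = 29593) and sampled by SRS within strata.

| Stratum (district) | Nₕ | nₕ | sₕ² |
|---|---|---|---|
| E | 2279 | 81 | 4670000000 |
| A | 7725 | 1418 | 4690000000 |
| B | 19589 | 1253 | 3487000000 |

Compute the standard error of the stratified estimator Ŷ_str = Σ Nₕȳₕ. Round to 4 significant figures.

Var(Ŷ_str) = Σₕ Nₕ²(1 − fₕ)sₕ²/nₕ.
E: 2279²·(1 − 81/2279)·4670000000/81 = 2.8880445 × 10^14.
A: 7725²·(1 − 1418/7725)·4690000000/1418 = 1.6114541 × 10^14.
B: 19589²·(1 − 1253/19589)·3487000000/1253 = 9.9958043 × 10^14.
Sum = 1.4495303 × 10^15.
SE = √(1.4495303 × 10^15) = 3.807 × 10^7.

3.807 × 10^7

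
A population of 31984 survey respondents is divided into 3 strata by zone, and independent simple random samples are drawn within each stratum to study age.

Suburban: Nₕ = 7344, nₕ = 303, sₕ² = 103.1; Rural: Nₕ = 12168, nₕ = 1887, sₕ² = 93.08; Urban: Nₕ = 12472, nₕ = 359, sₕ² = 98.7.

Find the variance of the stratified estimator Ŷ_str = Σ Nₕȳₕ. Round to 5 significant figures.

6.5300 × 10^7

Var(Ŷ_str) = Σₕ Nₕ²(1 − fₕ)sₕ²/nₕ.
Suburban: 7344²·(1 − 303/7344)·103.1/303 = 1.7594748 × 10^7.
Rural: 12168²·(1 − 1887/12168)·93.08/1887 = 6.1707654 × 10^6.
Urban: 12472²·(1 − 359/12472)·98.7/359 = 4.1534647 × 10^7.
Sum = 6.530016 × 10^7.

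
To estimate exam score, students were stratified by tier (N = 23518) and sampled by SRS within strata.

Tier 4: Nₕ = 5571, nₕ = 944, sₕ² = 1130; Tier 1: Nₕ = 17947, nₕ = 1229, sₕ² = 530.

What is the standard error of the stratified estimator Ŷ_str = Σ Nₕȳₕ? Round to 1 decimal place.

Var(Ŷ_str) = Σₕ Nₕ²(1 − fₕ)sₕ²/nₕ.
Tier 4: 5571²·(1 − 944/5571)·1130/944 = 3.0855963 × 10^7.
Tier 1: 17947²·(1 − 1229/17947)·530/1229 = 1.2938984 × 10^8.
Sum = 1.602458 × 10^8.
SE = √(1.602458 × 10^8) = 12658.8.

12658.8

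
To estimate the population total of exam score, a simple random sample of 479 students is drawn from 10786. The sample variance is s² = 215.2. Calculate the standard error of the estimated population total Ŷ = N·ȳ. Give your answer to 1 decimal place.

7067.2

Var(Ŷ) = N²·Var(ȳ) = N²·(1 − n/N)·s²/n.
f = 479/10786 = 0.04440942; Var(ȳ) = 0.95559058·215.2/479 = 0.42931752.
Var(Ŷ) = 10786² · 0.42931752 = 4.9945854 × 10^7.
SE(Ŷ) = √(4.9945854 × 10^7) = 7067.2.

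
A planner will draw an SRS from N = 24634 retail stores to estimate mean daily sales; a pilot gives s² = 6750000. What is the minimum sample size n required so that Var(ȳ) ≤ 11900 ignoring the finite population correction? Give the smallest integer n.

568

Without fpc, n₀ = s²/D = 6750000/11900 = 567.2269.
Rounding up, n = 568.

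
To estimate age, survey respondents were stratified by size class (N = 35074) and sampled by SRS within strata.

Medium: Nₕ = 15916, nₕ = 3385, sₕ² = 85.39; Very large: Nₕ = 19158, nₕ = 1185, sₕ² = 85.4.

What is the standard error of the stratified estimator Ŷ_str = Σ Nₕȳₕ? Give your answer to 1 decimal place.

5463.1

Var(Ŷ_str) = Σₕ Nₕ²(1 − fₕ)sₕ²/nₕ.
Medium: 15916²·(1 − 3385/15916)·85.39/3385 = 5.0311585 × 10^6.
Very large: 19158²·(1 − 1185/19158)·85.4/1185 = 2.4814771 × 10^7.
Sum = 2.984593 × 10^7.
SE = √(2.984593 × 10^7) = 5463.1.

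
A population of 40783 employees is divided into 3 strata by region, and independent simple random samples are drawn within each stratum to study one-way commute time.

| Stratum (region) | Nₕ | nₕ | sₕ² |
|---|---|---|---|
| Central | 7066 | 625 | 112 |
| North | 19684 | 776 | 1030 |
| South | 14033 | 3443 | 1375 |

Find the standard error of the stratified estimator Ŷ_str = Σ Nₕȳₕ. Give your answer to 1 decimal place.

23696.3

Var(Ŷ_str) = Σₕ Nₕ²(1 − fₕ)sₕ²/nₕ.
Central: 7066²·(1 − 625/7066)·112/625 = 8.1557694 × 10^6.
North: 19684²·(1 − 776/19684)·1030/776 = 4.9400854 × 10^8.
South: 14033²·(1 − 3443/14033)·1375/3443 = 5.934883 × 10^7.
Sum = 5.6151314 × 10^8.
SE = √(5.6151314 × 10^8) = 23696.3.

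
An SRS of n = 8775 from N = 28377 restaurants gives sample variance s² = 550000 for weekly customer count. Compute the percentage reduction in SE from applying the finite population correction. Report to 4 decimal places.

16.8874

f = n/N = 8775/28377 = 0.30922931.
SE_no-fpc = √(s²/n) = 7.9169478; SE_fpc = √((1−f)s²/n) = 6.5799824.
Ratio = √(1−f) = 0.83112616. Reduction = 100·(1 − 0.83112616) = 16.8874%.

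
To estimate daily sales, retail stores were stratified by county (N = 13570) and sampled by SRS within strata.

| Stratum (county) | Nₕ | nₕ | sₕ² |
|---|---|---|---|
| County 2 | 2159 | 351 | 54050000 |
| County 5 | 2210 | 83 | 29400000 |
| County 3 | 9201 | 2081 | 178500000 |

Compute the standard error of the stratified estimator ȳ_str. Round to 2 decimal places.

Var(ȳ_str) = Σₕ Wₕ²(1 − fₕ)sₕ²/nₕ with Wₕ = Nₕ/N, N = 13570.
County 2: Wₕ = 0.15910096; term = 0.15910096²·(1 − 0.16257527)·54050000/351 = 3264.224.
County 5: Wₕ = 0.16285925; term = 0.16285925²·(1 − 0.03755656)·29400000/83 = 9042.1.
County 3: Wₕ = 0.67803979; term = 0.67803979²·(1 − 0.22617107)·178500000/2081 = 30515.569.
Sum = 42821.893.
SE = √(42821.893) = 206.93.

206.93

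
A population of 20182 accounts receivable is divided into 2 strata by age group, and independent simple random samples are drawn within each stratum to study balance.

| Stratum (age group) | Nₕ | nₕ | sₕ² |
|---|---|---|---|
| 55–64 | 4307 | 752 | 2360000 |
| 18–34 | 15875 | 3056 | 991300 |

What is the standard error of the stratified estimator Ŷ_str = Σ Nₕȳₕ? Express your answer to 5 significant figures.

337730

Var(Ŷ_str) = Σₕ Nₕ²(1 − fₕ)sₕ²/nₕ.
55–64: 4307²·(1 − 752/4307)·2360000/752 = 4.8051687 × 10^10.
18–34: 15875²·(1 − 3056/15875)·991300/3056 = 6.6011506 × 10^10.
Sum = 1.1406319 × 10^11.
SE = √(1.1406319 × 10^11) = 337730.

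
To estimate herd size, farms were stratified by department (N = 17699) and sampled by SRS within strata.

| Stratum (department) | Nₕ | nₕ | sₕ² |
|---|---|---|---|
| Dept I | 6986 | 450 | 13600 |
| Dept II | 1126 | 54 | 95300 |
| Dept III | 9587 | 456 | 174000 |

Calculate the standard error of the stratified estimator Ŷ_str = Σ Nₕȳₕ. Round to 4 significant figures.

Var(Ŷ_str) = Σₕ Nₕ²(1 − fₕ)sₕ²/nₕ.
Dept I: 6986²·(1 − 450/6986)·13600/450 = 1.3799617 × 10^9.
Dept II: 1126²·(1 − 54/1126)·95300/54 = 2.1302585 × 10^9.
Dept III: 9587²·(1 − 456/9587)·174000/456 = 3.3403 × 10^10.
Sum = 3.691322 × 10^10.
SE = √(3.691322 × 10^10) = 192100.

192100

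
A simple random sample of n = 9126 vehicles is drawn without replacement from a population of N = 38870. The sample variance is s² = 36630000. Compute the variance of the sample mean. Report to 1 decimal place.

Under SRS without replacement, Var(ȳ) = (1 − f)·s²/n with f = n/N = 9126/38870 = 0.23478261.
Var(ȳ) = (1 − 0.23478261)·36630000/9126 = 0.76521739·4013.8067 = 3071.4347.

3071.4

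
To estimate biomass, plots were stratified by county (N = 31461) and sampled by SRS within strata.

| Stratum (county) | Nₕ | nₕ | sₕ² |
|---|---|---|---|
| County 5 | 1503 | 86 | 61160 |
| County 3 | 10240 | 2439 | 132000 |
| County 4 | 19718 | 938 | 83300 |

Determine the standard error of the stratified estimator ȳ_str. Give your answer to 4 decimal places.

Var(ȳ_str) = Σₕ Wₕ²(1 − fₕ)sₕ²/nₕ with Wₕ = Nₕ/N, N = 31461.
County 5: Wₕ = 0.04777343; term = 0.04777343²·(1 − 0.05721890)·61160/86 = 1.5302163.
County 3: Wₕ = 0.32548234; term = 0.32548234²·(1 − 0.23818359)·132000/2439 = 4.367846.
County 4: Wₕ = 0.62674422; term = 0.62674422²·(1 − 0.04757075)·83300/938 = 33.224279.
Sum = 39.122341.
SE = √(39.122341) = 6.2548.

6.2548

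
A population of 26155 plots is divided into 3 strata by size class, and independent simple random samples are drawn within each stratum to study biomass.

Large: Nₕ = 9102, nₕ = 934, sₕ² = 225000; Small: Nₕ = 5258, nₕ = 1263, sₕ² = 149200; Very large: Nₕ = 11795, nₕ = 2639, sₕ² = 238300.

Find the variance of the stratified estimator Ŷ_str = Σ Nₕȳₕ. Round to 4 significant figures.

Var(Ŷ_str) = Σₕ Nₕ²(1 − fₕ)sₕ²/nₕ.
Large: 9102²·(1 − 934/9102)·225000/934 = 1.7909696 × 10^10.
Small: 5258²·(1 − 1263/5258)·149200/1263 = 2.4814346 × 10^9.
Very large: 11795²·(1 − 2639/11795)·238300/2639 = 9.7518807 × 10^9.
Sum = 3.0143011 × 10^10.

3.014 × 10^10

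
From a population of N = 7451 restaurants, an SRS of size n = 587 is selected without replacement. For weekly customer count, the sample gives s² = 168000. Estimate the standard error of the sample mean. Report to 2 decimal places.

16.24

Under SRS without replacement, Var(ȳ) = (1 − f)·s²/n with f = n/N = 587/7451 = 0.07878137.
Var(ȳ) = (1 − 0.07878137)·168000/587 = 0.92121863·286.20102 = 263.65371.
SE(ȳ) = √(263.65371) = 16.24.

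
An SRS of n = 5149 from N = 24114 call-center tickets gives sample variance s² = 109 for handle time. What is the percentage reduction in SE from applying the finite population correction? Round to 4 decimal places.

f = n/N = 5149/24114 = 0.21352741.
SE_no-fpc = √(s²/n) = 0.14549625; SE_fpc = √((1−f)s²/n) = 0.12903086.
Ratio = √(1−f) = 0.88683290. Reduction = 100·(1 − 0.88683290) = 11.3167%.

11.3167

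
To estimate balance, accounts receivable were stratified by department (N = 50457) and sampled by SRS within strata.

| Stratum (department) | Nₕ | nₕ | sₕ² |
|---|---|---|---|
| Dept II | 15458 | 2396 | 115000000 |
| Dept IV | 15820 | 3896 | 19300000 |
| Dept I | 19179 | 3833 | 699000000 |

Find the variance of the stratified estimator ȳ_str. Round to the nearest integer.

25256

Var(ȳ_str) = Σₕ Wₕ²(1 − fₕ)sₕ²/nₕ with Wₕ = Nₕ/N, N = 50457.
Dept II: Wₕ = 0.30635987; term = 0.30635987²·(1 − 0.15500065)·115000000/2396 = 3806.5467.
Dept IV: Wₕ = 0.31353430; term = 0.31353430²·(1 − 0.24627054)·19300000/3896 = 367.04893.
Dept I: Wₕ = 0.38010583; term = 0.38010583²·(1 − 0.19985401)·699000000/3833 = 21082.235.
Sum = 25255.831.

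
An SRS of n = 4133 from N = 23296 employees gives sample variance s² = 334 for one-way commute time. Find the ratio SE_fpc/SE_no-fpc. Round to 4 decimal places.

0.9070

f = n/N = 4133/23296 = 0.17741243.
SE_no-fpc = √(s²/n) = 0.28427622; SE_fpc = √((1−f)s²/n) = 0.2578289.
Ratio = √(1−f) = 0.90696613.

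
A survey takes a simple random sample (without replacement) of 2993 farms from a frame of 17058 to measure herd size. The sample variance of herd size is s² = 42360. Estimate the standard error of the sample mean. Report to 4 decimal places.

Under SRS without replacement, Var(ȳ) = (1 − f)·s²/n with f = n/N = 2993/17058 = 0.17546019.
Var(ȳ) = (1 − 0.17546019)·42360/2993 = 0.82453981·14.153024 = 11.669731.
SE(ȳ) = √(11.669731) = 3.4161.

3.4161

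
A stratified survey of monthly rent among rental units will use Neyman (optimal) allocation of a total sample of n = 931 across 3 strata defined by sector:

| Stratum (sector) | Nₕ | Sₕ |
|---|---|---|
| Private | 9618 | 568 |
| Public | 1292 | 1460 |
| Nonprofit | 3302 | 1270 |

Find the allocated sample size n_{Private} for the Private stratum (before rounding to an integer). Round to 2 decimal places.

Neyman allocation: nₕ = n·NₕSₕ / Σⱼ NⱼSⱼ.
Σ NⱼSⱼ = 9618·568 + 1292·1460 + 3302·1270 = 1.1542884 × 10^7.
n_{Private} = 931·9618·568 / (1.1542884 × 10^7) = 440.62.

440.62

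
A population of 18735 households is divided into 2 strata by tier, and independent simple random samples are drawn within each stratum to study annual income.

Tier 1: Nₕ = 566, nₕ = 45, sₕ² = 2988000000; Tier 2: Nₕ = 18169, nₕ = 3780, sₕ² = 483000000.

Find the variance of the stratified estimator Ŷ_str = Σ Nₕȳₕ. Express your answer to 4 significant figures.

5.299 × 10^13

Var(Ŷ_str) = Σₕ Nₕ²(1 − fₕ)sₕ²/nₕ.
Tier 1: 566²·(1 − 45/566)·2988000000/45 = 1.958043 × 10^13.
Tier 2: 18169²·(1 − 3780/18169)·483000000/3780 = 3.3405422 × 10^13.
Sum = 5.2985852 × 10^13.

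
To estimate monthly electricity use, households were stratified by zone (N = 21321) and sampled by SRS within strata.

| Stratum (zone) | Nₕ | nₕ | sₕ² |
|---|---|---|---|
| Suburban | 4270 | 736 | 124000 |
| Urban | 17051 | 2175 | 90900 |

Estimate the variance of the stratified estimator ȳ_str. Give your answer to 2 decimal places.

28.91

Var(ȳ_str) = Σₕ Wₕ²(1 − fₕ)sₕ²/nₕ with Wₕ = Nₕ/N, N = 21321.
Suburban: Wₕ = 0.20027203; term = 0.20027203²·(1 − 0.17236534)·124000/736 = 5.592721.
Urban: Wₕ = 0.79972797; term = 0.79972797²·(1 − 0.12755850)·90900/2175 = 23.319837.
Sum = 28.912558.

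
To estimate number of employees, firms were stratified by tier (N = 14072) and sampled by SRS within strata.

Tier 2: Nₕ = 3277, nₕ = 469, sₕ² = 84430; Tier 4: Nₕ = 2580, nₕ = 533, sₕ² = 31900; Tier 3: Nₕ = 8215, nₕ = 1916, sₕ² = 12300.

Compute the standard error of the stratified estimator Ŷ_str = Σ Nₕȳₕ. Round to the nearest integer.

48008

Var(Ŷ_str) = Σₕ Nₕ²(1 − fₕ)sₕ²/nₕ.
Tier 2: 3277²·(1 − 469/3277)·84430/469 = 1.6565231 × 10^9.
Tier 4: 2580²·(1 − 533/2580)·31900/533 = 3.1608292 × 10^8.
Tier 3: 8215²·(1 − 1916/8215)·12300/1916 = 3.321917 × 10^8.
Sum = 2.3047977 × 10^9.
SE = √(2.3047977 × 10^9) = 48008.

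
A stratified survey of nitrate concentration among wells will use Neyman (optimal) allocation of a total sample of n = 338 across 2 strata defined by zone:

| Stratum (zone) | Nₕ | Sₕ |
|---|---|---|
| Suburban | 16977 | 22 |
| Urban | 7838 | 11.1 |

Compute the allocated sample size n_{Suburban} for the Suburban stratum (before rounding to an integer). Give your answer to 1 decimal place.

Neyman allocation: nₕ = n·NₕSₕ / Σⱼ NⱼSⱼ.
Σ NⱼSⱼ = 16977·22 + 7838·11.1 = 460495.8.
n_{Suburban} = 338·16977·22 / 460495.8 = 274.1.

274.1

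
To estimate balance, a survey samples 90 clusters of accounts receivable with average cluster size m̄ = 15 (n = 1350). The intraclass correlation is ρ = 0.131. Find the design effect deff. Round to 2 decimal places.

2.83

deff = 1 + (15 − 1)·0.131 = 1 + 1.834 = 2.834.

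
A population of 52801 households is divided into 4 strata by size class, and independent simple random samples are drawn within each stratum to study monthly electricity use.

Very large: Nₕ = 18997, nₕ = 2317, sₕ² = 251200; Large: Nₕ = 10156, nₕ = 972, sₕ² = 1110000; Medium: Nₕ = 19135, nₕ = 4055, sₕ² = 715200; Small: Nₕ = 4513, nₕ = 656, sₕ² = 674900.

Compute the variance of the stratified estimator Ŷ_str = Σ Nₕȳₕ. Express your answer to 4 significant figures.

2.097 × 10^11

Var(Ŷ_str) = Σₕ Nₕ²(1 − fₕ)sₕ²/nₕ.
Very large: 18997²·(1 − 2317/18997)·251200/2317 = 3.4353791 × 10^10.
Large: 10156²·(1 − 972/10156)·1110000/972 = 1.0651512 × 10^11.
Medium: 19135²·(1 − 4055/19135)·715200/4055 = 5.0893985 × 10^10.
Small: 4513²·(1 − 656/4513)·674900/656 = 1.7908143 × 10^10.
Sum = 2.0967104 × 10^11.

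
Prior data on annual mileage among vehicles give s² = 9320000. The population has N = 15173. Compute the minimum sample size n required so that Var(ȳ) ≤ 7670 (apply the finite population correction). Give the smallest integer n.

1126

Without fpc, n₀ = s²/D = 9320000/7670 = 1215.1239.
With fpc, (1 − n/N)·s²/n ≤ D requires n ≥ n₀/(1 + n₀/N) = 1215.1239/(1 + 1215.1239/15173) = 1125.0266.
Rounding up, n = 1126.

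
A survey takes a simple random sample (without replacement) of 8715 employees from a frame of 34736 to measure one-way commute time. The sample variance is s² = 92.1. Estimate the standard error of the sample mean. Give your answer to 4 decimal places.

0.0890

Under SRS without replacement, Var(ȳ) = (1 − f)·s²/n with f = n/N = 8715/34736 = 0.25089245.
Var(ȳ) = (1 − 0.25089245)·92.1/8715 = 0.74910755·0.010567986 = 0.0079165583.
SE(ȳ) = √(0.0079165583) = 0.0890.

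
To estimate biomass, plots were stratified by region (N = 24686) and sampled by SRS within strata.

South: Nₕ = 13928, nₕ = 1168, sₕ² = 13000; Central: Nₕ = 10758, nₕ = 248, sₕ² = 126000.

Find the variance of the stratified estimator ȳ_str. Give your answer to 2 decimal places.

Var(ȳ_str) = Σₕ Wₕ²(1 − fₕ)sₕ²/nₕ with Wₕ = Nₕ/N, N = 24686.
South: Wₕ = 0.56420643; term = 0.56420643²·(1 − 0.08385985)·13000/1168 = 3.2459251.
Central: Wₕ = 0.43579357; term = 0.43579357²·(1 − 0.02305261)·126000/248 = 94.26526.
Sum = 97.511185.

97.51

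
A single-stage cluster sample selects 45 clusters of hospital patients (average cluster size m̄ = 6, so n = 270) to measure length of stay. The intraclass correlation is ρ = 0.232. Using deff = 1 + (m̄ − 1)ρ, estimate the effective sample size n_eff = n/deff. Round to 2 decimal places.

125.00

deff = 1 + (6 − 1)·0.232 = 1 + 1.16 = 2.16.
n_eff = 270 / 2.16 = 125.00.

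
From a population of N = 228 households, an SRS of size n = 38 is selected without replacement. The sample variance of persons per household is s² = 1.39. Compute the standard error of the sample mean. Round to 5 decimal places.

Under SRS without replacement, Var(ȳ) = (1 − f)·s²/n with f = n/N = 38/228 = 0.16666667.
Var(ȳ) = (1 − 0.16666667)·1.39/38 = 0.83333333·0.036578947 = 0.030482456.
SE(ȳ) = √(0.030482456) = 0.17459.

0.17459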